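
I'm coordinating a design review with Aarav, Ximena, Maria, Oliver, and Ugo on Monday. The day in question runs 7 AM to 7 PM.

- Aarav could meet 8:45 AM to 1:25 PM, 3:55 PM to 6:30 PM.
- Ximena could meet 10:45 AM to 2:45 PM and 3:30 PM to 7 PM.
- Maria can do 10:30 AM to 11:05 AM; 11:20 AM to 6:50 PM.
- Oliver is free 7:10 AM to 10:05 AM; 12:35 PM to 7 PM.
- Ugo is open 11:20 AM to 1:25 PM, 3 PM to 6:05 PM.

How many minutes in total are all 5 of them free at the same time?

180

Aarav ∩ Ximena: 10:45-13:25, 15:55-18:30.
Aarav ∩ Ximena ∩ Maria: 10:45-11:05, 11:20-13:25, 15:55-18:30.
Aarav ∩ Ximena ∩ Maria ∩ Oliver: 12:35-13:25, 15:55-18:30.
Aarav ∩ Ximena ∩ Maria ∩ Oliver ∩ Ugo: 12:35-13:25, 15:55-18:05.
Those are the intersection windows.
Summing the common windows: 50 + 130 = 180 minutes.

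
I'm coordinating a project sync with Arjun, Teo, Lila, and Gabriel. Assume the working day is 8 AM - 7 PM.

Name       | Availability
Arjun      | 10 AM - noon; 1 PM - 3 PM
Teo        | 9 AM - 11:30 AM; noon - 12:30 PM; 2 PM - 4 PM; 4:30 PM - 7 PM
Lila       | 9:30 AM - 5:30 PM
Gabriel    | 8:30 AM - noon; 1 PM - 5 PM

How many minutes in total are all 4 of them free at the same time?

150

Arjun ∩ Teo: 10:00-11:30, 14:00-15:00.
Arjun ∩ Teo ∩ Lila: 10:00-11:30, 14:00-15:00.
Arjun ∩ Teo ∩ Lila ∩ Gabriel: 10:00-11:30, 14:00-15:00.
So the common availability across everyone is 10:00-11:30, 14:00-15:00.
Summing the common windows: 90 + 60 = 150 minutes.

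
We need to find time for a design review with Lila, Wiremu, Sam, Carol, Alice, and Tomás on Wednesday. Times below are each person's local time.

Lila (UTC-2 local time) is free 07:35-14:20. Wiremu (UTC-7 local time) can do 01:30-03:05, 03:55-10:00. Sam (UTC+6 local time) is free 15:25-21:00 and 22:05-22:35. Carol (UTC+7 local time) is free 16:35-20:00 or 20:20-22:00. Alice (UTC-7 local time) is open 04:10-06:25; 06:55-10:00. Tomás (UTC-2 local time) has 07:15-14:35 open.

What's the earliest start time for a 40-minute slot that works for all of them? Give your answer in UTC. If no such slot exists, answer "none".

11:10

Lila in UTC: 09:35-16:20 (add 2h to convert from UTC-2).
Wiremu in UTC: 08:30-10:05, 10:55-17:00 (add 7h to convert from UTC-7).
Sam in UTC: 09:25-15:00, 16:05-16:35 (subtract 6h to convert from UTC+6).
Carol in UTC: 09:35-13:00, 13:20-15:00 (subtract 7h to convert from UTC+7).
Alice in UTC: 11:10-13:25, 13:55-17:00 (add 7h to convert from UTC-7).
Tomás in UTC: 09:15-16:35 (add 2h to convert from UTC-2).
Lila ∩ Wiremu: 09:35-10:05, 10:55-16:20.
Lila ∩ Wiremu ∩ Sam: 09:35-10:05, 10:55-15:00, 16:05-16:20.
Lila ∩ Wiremu ∩ Sam ∩ Carol: 09:35-10:05, 10:55-13:00, 13:20-15:00.
Lila ∩ Wiremu ∩ Sam ∩ Carol ∩ Alice: 11:10-13:00, 13:20-13:25, 13:55-15:00.
Lila ∩ Wiremu ∩ Sam ∩ Carol ∩ Alice ∩ Tomás: 11:10-13:00, 13:20-13:25, 13:55-15:00.
Those are the intersection windows.
The first common window of at least 40 minutes is 11:10-13:00, so the earliest start is 11:10.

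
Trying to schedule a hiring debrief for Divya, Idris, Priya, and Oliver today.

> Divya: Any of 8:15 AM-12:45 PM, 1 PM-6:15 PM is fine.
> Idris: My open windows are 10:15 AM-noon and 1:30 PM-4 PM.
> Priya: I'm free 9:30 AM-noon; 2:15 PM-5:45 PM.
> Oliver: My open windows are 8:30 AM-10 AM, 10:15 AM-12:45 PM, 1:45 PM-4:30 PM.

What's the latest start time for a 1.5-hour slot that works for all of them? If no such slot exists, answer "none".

Divya ∩ Idris: 10:15-12:00, 13:30-16:00.
Divya ∩ Idris ∩ Priya: 10:15-12:00, 14:15-16:00.
Divya ∩ Idris ∩ Priya ∩ Oliver: 10:15-12:00, 14:15-16:00.
Those are the intersection windows.
The last common window of at least 90 minutes is 14:15-16:00; a 90-minute meeting can start as late as 14:30 and still end by 16:00.

14:30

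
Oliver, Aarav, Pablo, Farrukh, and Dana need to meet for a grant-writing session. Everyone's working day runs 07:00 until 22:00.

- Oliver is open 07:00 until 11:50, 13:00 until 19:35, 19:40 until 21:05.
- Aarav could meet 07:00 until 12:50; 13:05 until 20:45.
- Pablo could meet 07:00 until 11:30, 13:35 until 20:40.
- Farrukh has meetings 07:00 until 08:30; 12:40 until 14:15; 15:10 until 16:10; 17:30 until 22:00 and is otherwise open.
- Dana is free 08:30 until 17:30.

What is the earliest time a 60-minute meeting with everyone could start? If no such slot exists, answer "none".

Oliver free: 07:00-11:50, 13:00-19:35, 19:40-21:05.
Aarav free: 07:00-12:50, 13:05-20:45.
Pablo free: 07:00-11:30, 13:35-20:40.
Farrukh free: 08:30-12:40, 14:15-15:10, 16:10-17:30 (invert busy blocks within the working day).
Dana free: 08:30-17:30.
Oliver ∩ Aarav: 07:00-11:50, 13:05-19:35, 19:40-20:45.
Oliver ∩ Aarav ∩ Pablo: 07:00-11:30, 13:35-19:35, 19:40-20:40.
Oliver ∩ Aarav ∩ Pablo ∩ Farrukh: 08:30-11:30, 14:15-15:10, 16:10-17:30.
Oliver ∩ Aarav ∩ Pablo ∩ Farrukh ∩ Dana: 08:30-11:30, 14:15-15:10, 16:10-17:30.
So the common availability across everyone is 08:30-11:30, 14:15-15:10, 16:10-17:30.
The first common window of at least 60 minutes is 08:30-11:30, so the earliest start is 08:30.

08:30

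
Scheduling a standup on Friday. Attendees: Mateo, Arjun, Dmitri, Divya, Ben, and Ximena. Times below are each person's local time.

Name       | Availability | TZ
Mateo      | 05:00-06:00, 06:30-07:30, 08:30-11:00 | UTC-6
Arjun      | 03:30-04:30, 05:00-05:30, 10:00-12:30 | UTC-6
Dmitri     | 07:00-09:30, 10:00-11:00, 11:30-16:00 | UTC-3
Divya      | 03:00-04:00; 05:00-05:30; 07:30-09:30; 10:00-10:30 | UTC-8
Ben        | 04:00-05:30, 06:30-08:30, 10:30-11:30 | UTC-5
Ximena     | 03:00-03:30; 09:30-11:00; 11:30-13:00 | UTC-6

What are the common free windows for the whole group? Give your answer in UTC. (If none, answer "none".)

16:00-16:30

Mateo in UTC: 11:00-12:00, 12:30-13:30, 14:30-17:00 (add 6h to convert from UTC-6).
Arjun in UTC: 09:30-10:30, 11:00-11:30, 16:00-18:30 (add 6h to convert from UTC-6).
Dmitri in UTC: 10:00-12:30, 13:00-14:00, 14:30-19:00 (add 3h to convert from UTC-3).
Divya in UTC: 11:00-12:00, 13:00-13:30, 15:30-17:30, 18:00-18:30 (add 8h to convert from UTC-8).
Ben in UTC: 09:00-10:30, 11:30-13:30, 15:30-16:30 (add 5h to convert from UTC-5).
Ximena in UTC: 09:00-09:30, 15:30-17:00, 17:30-19:00 (add 6h to convert from UTC-6).
Mateo ∩ Arjun: 11:00-11:30, 16:00-17:00.
Mateo ∩ Arjun ∩ Dmitri: 11:00-11:30, 16:00-17:00.
Mateo ∩ Arjun ∩ Dmitri ∩ Divya: 11:00-11:30, 16:00-17:00.
Mateo ∩ Arjun ∩ Dmitri ∩ Divya ∩ Ben: 16:00-16:30.
Mateo ∩ Arjun ∩ Dmitri ∩ Divya ∩ Ben ∩ Ximena: 16:00-16:30.
So the common availability across everyone is 16:00-16:30.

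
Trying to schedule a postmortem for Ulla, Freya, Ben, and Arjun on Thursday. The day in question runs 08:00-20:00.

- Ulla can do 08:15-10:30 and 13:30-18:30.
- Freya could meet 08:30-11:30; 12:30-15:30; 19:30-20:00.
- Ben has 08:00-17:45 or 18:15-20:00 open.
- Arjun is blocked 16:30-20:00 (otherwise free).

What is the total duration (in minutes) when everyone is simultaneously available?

Ulla free: 08:15-10:30, 13:30-18:30.
Freya free: 08:30-11:30, 12:30-15:30, 19:30-20:00.
Ben free: 08:00-17:45, 18:15-20:00.
Arjun free: 08:00-16:30 (invert busy blocks within the working day).
Ulla ∩ Freya: 08:30-10:30, 13:30-15:30.
Ulla ∩ Freya ∩ Ben: 08:30-10:30, 13:30-15:30.
Ulla ∩ Freya ∩ Ben ∩ Arjun: 08:30-10:30, 13:30-15:30.
Summing the common windows: 120 + 120 = 240 minutes.

240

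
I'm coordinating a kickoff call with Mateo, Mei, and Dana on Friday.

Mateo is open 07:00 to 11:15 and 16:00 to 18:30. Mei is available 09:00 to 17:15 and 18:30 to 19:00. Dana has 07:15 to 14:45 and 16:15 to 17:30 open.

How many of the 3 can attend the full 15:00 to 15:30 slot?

Mei can make the full 15:00-15:30 slot — that's 1.

1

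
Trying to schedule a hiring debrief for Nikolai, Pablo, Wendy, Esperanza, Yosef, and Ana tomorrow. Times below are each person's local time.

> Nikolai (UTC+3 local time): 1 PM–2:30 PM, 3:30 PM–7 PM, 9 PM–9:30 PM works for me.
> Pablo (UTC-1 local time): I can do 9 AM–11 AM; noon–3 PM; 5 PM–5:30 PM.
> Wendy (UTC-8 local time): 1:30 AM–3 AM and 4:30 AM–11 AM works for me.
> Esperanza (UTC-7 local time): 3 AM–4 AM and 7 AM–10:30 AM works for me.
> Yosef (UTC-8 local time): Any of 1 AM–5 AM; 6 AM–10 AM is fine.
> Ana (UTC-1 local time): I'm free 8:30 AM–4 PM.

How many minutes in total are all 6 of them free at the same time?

Nikolai in UTC: 10:00-11:30, 12:30-16:00, 18:00-18:30 (subtract 3h to convert from UTC+3).
Pablo in UTC: 10:00-12:00, 13:00-16:00, 18:00-18:30 (add 1h to convert from UTC-1).
Wendy in UTC: 09:30-11:00, 12:30-19:00 (add 8h to convert from UTC-8).
Esperanza in UTC: 10:00-11:00, 14:00-17:30 (add 7h to convert from UTC-7).
Yosef in UTC: 09:00-13:00, 14:00-18:00 (add 8h to convert from UTC-8).
Ana in UTC: 09:30-17:00 (add 1h to convert from UTC-1).
Nikolai ∩ Pablo: 10:00-11:30, 13:00-16:00, 18:00-18:30.
Nikolai ∩ Pablo ∩ Wendy: 10:00-11:00, 13:00-16:00, 18:00-18:30.
Nikolai ∩ Pablo ∩ Wendy ∩ Esperanza: 10:00-11:00, 14:00-16:00.
Nikolai ∩ Pablo ∩ Wendy ∩ Esperanza ∩ Yosef: 10:00-11:00, 14:00-16:00.
Nikolai ∩ Pablo ∩ Wendy ∩ Esperanza ∩ Yosef ∩ Ana: 10:00-11:00, 14:00-16:00.
So the common availability across everyone is 10:00-11:00, 14:00-16:00.
Summing the common windows: 60 + 120 = 180 minutes.

180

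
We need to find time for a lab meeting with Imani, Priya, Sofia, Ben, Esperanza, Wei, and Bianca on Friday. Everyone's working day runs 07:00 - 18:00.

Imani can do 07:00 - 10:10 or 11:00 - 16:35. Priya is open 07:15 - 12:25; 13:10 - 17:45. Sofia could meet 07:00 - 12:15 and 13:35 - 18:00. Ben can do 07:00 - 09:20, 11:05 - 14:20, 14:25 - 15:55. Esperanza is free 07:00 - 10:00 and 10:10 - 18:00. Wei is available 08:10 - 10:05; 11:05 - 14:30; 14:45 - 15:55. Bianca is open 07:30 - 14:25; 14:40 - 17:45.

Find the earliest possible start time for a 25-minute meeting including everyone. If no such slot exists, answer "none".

Imani ∩ Priya: 07:15-10:10, 11:00-12:25, 13:10-16:35.
Imani ∩ Priya ∩ Sofia: 07:15-10:10, 11:00-12:15, 13:35-16:35.
Imani ∩ Priya ∩ Sofia ∩ Ben: 07:15-09:20, 11:05-12:15, 13:35-14:20, 14:25-15:55.
Imani ∩ Priya ∩ Sofia ∩ Ben ∩ Esperanza: 07:15-09:20, 11:05-12:15, 13:35-14:20, 14:25-15:55.
Imani ∩ Priya ∩ Sofia ∩ Ben ∩ Esperanza ∩ Wei: 08:10-09:20, 11:05-12:15, 13:35-14:20, 14:25-14:30, 14:45-15:55.
Imani ∩ Priya ∩ Sofia ∩ Ben ∩ Esperanza ∩ Wei ∩ Bianca: 08:10-09:20, 11:05-12:15, 13:35-14:20, 14:45-15:55.
The first common window of at least 25 minutes is 08:10-09:20, so the earliest start is 08:10.

08:10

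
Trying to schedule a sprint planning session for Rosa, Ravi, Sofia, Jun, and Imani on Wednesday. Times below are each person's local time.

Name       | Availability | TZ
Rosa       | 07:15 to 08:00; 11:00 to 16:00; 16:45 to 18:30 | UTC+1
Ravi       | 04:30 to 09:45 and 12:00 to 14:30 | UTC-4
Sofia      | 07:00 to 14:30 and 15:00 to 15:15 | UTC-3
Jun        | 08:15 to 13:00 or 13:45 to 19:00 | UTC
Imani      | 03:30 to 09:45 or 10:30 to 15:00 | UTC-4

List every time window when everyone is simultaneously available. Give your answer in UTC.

10:00-13:00, 16:00-17:30

Rosa in UTC: 06:15-07:00, 10:00-15:00, 15:45-17:30 (subtract 1h to convert from UTC+1).
Ravi in UTC: 08:30-13:45, 16:00-18:30 (add 4h to convert from UTC-4).
Sofia in UTC: 10:00-17:30, 18:00-18:15 (add 3h to convert from UTC-3).
Jun in UTC: 08:15-13:00, 13:45-19:00.
Imani in UTC: 07:30-13:45, 14:30-19:00 (add 4h to convert from UTC-4).
Rosa ∩ Ravi: 10:00-13:45, 16:00-17:30.
Rosa ∩ Ravi ∩ Sofia: 10:00-13:45, 16:00-17:30.
Rosa ∩ Ravi ∩ Sofia ∩ Jun: 10:00-13:00, 16:00-17:30.
Rosa ∩ Ravi ∩ Sofia ∩ Jun ∩ Imani: 10:00-13:00, 16:00-17:30.
So the common availability across everyone is 10:00-13:00, 16:00-17:30.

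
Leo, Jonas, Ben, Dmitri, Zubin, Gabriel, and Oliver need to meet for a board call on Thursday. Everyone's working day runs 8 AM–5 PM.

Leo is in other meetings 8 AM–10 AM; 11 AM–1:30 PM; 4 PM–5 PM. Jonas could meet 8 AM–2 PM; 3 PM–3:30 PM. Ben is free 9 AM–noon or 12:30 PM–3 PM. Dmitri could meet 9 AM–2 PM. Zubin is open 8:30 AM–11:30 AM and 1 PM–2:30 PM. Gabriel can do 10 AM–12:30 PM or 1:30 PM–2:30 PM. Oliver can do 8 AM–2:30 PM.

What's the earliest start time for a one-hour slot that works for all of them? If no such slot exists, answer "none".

Leo free: 10:00-11:00, 13:30-16:00 (invert busy blocks within the working day).
Jonas free: 08:00-14:00, 15:00-15:30.
Ben free: 09:00-12:00, 12:30-15:00.
Dmitri free: 09:00-14:00.
Zubin free: 08:30-11:30, 13:00-14:30.
Gabriel free: 10:00-12:30, 13:30-14:30.
Oliver free: 08:00-14:30.
Leo ∩ Jonas: 10:00-11:00, 13:30-14:00, 15:00-15:30.
Leo ∩ Jonas ∩ Ben: 10:00-11:00, 13:30-14:00.
Leo ∩ Jonas ∩ Ben ∩ Dmitri: 10:00-11:00, 13:30-14:00.
Leo ∩ Jonas ∩ Ben ∩ Dmitri ∩ Zubin: 10:00-11:00, 13:30-14:00.
Leo ∩ Jonas ∩ Ben ∩ Dmitri ∩ Zubin ∩ Gabriel: 10:00-11:00, 13:30-14:00.
Leo ∩ Jonas ∩ Ben ∩ Dmitri ∩ Zubin ∩ Gabriel ∩ Oliver: 10:00-11:00, 13:30-14:00.
So the common availability across everyone is 10:00-11:00, 13:30-14:00.
The first common window of at least 60 minutes is 10:00-11:00, so the earliest start is 10:00.

10:00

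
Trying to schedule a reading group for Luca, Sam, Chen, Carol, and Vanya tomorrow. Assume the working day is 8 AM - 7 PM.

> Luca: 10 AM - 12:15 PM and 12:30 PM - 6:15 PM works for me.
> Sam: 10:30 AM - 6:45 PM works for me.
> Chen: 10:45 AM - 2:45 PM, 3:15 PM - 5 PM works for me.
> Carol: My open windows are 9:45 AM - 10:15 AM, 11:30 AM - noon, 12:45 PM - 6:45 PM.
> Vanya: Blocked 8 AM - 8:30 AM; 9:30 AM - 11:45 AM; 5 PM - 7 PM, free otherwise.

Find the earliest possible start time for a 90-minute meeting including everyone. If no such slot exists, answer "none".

12:45

Luca free: 10:00-12:15, 12:30-18:15.
Sam free: 10:30-18:45.
Chen free: 10:45-14:45, 15:15-17:00.
Carol free: 09:45-10:15, 11:30-12:00, 12:45-18:45.
Vanya free: 08:30-09:30, 11:45-17:00 (invert busy blocks within the working day).
Luca ∩ Sam: 10:30-12:15, 12:30-18:15.
Luca ∩ Sam ∩ Chen: 10:45-12:15, 12:30-14:45, 15:15-17:00.
Luca ∩ Sam ∩ Chen ∩ Carol: 11:30-12:00, 12:45-14:45, 15:15-17:00.
Luca ∩ Sam ∩ Chen ∩ Carol ∩ Vanya: 11:45-12:00, 12:45-14:45, 15:15-17:00.
So the common availability across everyone is 11:45-12:00, 12:45-14:45, 15:15-17:00.
The first common window of at least 90 minutes is 12:45-14:45, so the earliest start is 12:45.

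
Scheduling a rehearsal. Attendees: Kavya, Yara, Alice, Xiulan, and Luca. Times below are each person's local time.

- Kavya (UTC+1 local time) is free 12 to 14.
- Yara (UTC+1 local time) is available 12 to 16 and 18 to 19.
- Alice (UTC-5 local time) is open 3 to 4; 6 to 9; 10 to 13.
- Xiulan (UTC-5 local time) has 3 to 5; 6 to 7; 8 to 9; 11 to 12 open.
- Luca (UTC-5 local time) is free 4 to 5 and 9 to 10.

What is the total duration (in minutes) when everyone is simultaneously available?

Kavya in UTC: 11:00-13:00 (subtract 1h to convert from UTC+1).
Yara in UTC: 11:00-15:00, 17:00-18:00 (subtract 1h to convert from UTC+1).
Alice in UTC: 08:00-09:00, 11:00-14:00, 15:00-18:00 (add 5h to convert from UTC-5).
Xiulan in UTC: 08:00-10:00, 11:00-12:00, 13:00-14:00, 16:00-17:00 (add 5h to convert from UTC-5).
Luca in UTC: 09:00-10:00, 14:00-15:00 (add 5h to convert from UTC-5).
Kavya ∩ Yara: 11:00-13:00.
Kavya ∩ Yara ∩ Alice: 11:00-13:00.
Kavya ∩ Yara ∩ Alice ∩ Xiulan: 11:00-12:00.
Kavya ∩ Yara ∩ Alice ∩ Xiulan ∩ Luca: ∅.
There is no time when everyone is free.
There is no common window, so the total is 0 minutes.

0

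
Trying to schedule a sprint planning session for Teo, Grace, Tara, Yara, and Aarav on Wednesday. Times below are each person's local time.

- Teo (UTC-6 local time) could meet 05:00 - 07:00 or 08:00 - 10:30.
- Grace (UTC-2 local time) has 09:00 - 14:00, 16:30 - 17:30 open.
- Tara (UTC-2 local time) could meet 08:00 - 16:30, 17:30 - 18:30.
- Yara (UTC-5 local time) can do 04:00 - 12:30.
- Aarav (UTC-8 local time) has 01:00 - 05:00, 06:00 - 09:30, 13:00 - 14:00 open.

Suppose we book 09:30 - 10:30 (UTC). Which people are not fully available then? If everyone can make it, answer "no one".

Grace, Tara, Teo

Teo in UTC: 11:00-13:00, 14:00-16:30 (add 6h to convert from UTC-6).
Grace in UTC: 11:00-16:00, 18:30-19:30 (add 2h to convert from UTC-2).
Tara in UTC: 10:00-18:30, 19:30-20:30 (add 2h to convert from UTC-2).
Yara in UTC: 09:00-17:30 (add 5h to convert from UTC-5).
Aarav in UTC: 09:00-13:00, 14:00-17:30, 21:00-22:00 (add 8h to convert from UTC-8).
Teo: not fully free for 09:30-10:30. Grace: not fully free for 09:30-10:30. Tara: not fully free for 09:30-10:30. Yara: free for 09:30-10:30. Aarav: free for 09:30-10:30.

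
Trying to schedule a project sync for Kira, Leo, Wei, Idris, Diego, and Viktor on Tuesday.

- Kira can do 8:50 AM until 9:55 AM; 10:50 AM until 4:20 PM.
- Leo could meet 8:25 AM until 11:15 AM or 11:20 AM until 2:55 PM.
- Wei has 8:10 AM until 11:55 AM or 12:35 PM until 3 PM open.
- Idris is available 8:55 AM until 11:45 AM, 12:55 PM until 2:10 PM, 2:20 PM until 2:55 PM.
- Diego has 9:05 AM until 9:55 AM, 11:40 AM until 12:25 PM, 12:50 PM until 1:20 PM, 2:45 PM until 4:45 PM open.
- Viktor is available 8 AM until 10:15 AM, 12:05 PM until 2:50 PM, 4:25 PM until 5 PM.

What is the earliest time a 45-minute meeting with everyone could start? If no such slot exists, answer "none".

09:05

Kira ∩ Leo: 08:50-09:55, 10:50-11:15, 11:20-14:55.
Kira ∩ Leo ∩ Wei: 08:50-09:55, 10:50-11:15, 11:20-11:55, 12:35-14:55.
Kira ∩ Leo ∩ Wei ∩ Idris: 08:55-09:55, 10:50-11:15, 11:20-11:45, 12:55-14:10, 14:20-14:55.
Kira ∩ Leo ∩ Wei ∩ Idris ∩ Diego: 09:05-09:55, 11:40-11:45, 12:55-13:20, 14:45-14:55.
Kira ∩ Leo ∩ Wei ∩ Idris ∩ Diego ∩ Viktor: 09:05-09:55, 12:55-13:20, 14:45-14:50.
The first common window of at least 45 minutes is 09:05-09:55, so the earliest start is 09:05.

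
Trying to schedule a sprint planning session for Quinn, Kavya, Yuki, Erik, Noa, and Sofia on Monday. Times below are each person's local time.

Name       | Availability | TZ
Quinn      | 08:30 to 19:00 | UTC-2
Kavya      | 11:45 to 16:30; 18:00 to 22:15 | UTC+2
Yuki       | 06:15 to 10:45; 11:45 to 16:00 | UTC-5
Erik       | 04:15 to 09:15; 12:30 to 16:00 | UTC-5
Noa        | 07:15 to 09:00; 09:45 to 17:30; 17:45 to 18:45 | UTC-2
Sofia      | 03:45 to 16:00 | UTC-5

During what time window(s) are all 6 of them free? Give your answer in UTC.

11:45-14:15, 17:30-19:30, 19:45-20:15

Quinn in UTC: 10:30-21:00 (add 2h to convert from UTC-2).
Kavya in UTC: 09:45-14:30, 16:00-20:15 (subtract 2h to convert from UTC+2).
Yuki in UTC: 11:15-15:45, 16:45-21:00 (add 5h to convert from UTC-5).
Erik in UTC: 09:15-14:15, 17:30-21:00 (add 5h to convert from UTC-5).
Noa in UTC: 09:15-11:00, 11:45-19:30, 19:45-20:45 (add 2h to convert from UTC-2).
Sofia in UTC: 08:45-21:00 (add 5h to convert from UTC-5).
Quinn ∩ Kavya: 10:30-14:30, 16:00-20:15.
Quinn ∩ Kavya ∩ Yuki: 11:15-14:30, 16:45-20:15.
Quinn ∩ Kavya ∩ Yuki ∩ Erik: 11:15-14:15, 17:30-20:15.
Quinn ∩ Kavya ∩ Yuki ∩ Erik ∩ Noa: 11:45-14:15, 17:30-19:30, 19:45-20:15.
Quinn ∩ Kavya ∩ Yuki ∩ Erik ∩ Noa ∩ Sofia: 11:45-14:15, 17:30-19:30, 19:45-20:15.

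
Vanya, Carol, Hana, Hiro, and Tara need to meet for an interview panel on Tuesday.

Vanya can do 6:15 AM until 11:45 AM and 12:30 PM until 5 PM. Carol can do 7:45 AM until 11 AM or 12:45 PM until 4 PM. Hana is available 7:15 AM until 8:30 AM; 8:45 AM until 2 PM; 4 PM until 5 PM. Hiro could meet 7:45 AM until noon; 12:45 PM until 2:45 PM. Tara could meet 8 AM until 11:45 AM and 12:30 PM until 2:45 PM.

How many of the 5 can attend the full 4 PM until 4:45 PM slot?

Vanya and Hana can make the full 16:00-16:45 slot — that's 2.

2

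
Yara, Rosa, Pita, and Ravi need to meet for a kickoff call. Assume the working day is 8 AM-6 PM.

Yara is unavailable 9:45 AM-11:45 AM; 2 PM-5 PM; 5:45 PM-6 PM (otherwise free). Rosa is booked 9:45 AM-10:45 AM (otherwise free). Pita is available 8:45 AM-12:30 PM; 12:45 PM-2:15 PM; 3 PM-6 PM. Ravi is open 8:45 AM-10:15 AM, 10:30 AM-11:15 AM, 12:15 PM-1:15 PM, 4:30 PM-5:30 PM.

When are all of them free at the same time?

Yara free: 08:00-09:45, 11:45-14:00, 17:00-17:45 (invert busy blocks within the working day).
Rosa free: 08:00-09:45, 10:45-18:00 (invert busy blocks within the working day).
Pita free: 08:45-12:30, 12:45-14:15, 15:00-18:00.
Ravi free: 08:45-10:15, 10:30-11:15, 12:15-13:15, 16:30-17:30.
Yara ∩ Rosa: 08:00-09:45, 11:45-14:00, 17:00-17:45.
Yara ∩ Rosa ∩ Pita: 08:45-09:45, 11:45-12:30, 12:45-14:00, 17:00-17:45.
Yara ∩ Rosa ∩ Pita ∩ Ravi: 08:45-09:45, 12:15-12:30, 12:45-13:15, 17:00-17:30.

08:45-09:45, 12:15-12:30, 12:45-13:15, 17:00-17:30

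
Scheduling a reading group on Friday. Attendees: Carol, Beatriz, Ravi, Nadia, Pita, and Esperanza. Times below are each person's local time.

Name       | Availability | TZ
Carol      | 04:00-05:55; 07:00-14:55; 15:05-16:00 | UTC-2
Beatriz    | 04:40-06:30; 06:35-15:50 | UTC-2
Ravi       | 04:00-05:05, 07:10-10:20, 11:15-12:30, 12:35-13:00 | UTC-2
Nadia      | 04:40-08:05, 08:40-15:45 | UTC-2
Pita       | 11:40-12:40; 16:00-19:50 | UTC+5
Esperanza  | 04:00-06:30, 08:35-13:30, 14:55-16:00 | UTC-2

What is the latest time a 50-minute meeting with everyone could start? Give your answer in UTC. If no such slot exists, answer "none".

Carol in UTC: 06:00-07:55, 09:00-16:55, 17:05-18:00 (add 2h to convert from UTC-2).
Beatriz in UTC: 06:40-08:30, 08:35-17:50 (add 2h to convert from UTC-2).
Ravi in UTC: 06:00-07:05, 09:10-12:20, 13:15-14:30, 14:35-15:00 (add 2h to convert from UTC-2).
Nadia in UTC: 06:40-10:05, 10:40-17:45 (add 2h to convert from UTC-2).
Pita in UTC: 06:40-07:40, 11:00-14:50 (subtract 5h to convert from UTC+5).
Esperanza in UTC: 06:00-08:30, 10:35-15:30, 16:55-18:00 (add 2h to convert from UTC-2).
Carol ∩ Beatriz: 06:40-07:55, 09:00-16:55, 17:05-17:50.
Carol ∩ Beatriz ∩ Ravi: 06:40-07:05, 09:10-12:20, 13:15-14:30, 14:35-15:00.
Carol ∩ Beatriz ∩ Ravi ∩ Nadia: 06:40-07:05, 09:10-10:05, 10:40-12:20, 13:15-14:30, 14:35-15:00.
Carol ∩ Beatriz ∩ Ravi ∩ Nadia ∩ Pita: 06:40-07:05, 11:00-12:20, 13:15-14:30, 14:35-14:50.
Carol ∩ Beatriz ∩ Ravi ∩ Nadia ∩ Pita ∩ Esperanza: 06:40-07:05, 11:00-12:20, 13:15-14:30, 14:35-14:50.
Those are the intersection windows.
The last common window of at least 50 minutes is 13:15-14:30; a 50-minute meeting can start as late as 13:40 and still end by 14:30.

13:40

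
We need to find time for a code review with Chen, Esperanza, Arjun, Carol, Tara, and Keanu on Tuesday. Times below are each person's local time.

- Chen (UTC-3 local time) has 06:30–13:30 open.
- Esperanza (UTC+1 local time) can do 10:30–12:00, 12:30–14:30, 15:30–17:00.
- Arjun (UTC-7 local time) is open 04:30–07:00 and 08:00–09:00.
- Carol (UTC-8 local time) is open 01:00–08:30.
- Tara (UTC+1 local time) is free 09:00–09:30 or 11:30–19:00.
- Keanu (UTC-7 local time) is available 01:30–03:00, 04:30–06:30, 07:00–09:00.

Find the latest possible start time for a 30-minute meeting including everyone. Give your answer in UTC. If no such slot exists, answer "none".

15:30

Chen in UTC: 09:30-16:30 (add 3h to convert from UTC-3).
Esperanza in UTC: 09:30-11:00, 11:30-13:30, 14:30-16:00 (subtract 1h to convert from UTC+1).
Arjun in UTC: 11:30-14:00, 15:00-16:00 (add 7h to convert from UTC-7).
Carol in UTC: 09:00-16:30 (add 8h to convert from UTC-8).
Tara in UTC: 08:00-08:30, 10:30-18:00 (subtract 1h to convert from UTC+1).
Keanu in UTC: 08:30-10:00, 11:30-13:30, 14:00-16:00 (add 7h to convert from UTC-7).
Chen ∩ Esperanza: 09:30-11:00, 11:30-13:30, 14:30-16:00.
Chen ∩ Esperanza ∩ Arjun: 11:30-13:30, 15:00-16:00.
Chen ∩ Esperanza ∩ Arjun ∩ Carol: 11:30-13:30, 15:00-16:00.
Chen ∩ Esperanza ∩ Arjun ∩ Carol ∩ Tara: 11:30-13:30, 15:00-16:00.
Chen ∩ Esperanza ∩ Arjun ∩ Carol ∩ Tara ∩ Keanu: 11:30-13:30, 15:00-16:00.
The last common window of at least 30 minutes is 15:00-16:00; a 30-minute meeting can start as late as 15:30 and still end by 16:00.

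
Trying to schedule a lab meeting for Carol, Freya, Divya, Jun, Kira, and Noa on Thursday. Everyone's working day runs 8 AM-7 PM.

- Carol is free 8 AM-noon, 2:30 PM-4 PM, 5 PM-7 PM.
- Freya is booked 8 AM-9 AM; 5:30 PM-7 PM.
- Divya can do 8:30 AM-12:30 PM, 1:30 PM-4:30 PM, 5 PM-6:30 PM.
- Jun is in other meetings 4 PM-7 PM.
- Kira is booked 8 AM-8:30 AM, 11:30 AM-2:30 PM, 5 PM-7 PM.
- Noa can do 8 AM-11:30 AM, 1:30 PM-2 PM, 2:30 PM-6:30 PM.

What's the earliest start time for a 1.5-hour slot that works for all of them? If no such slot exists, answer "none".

09:00

Carol free: 08:00-12:00, 14:30-16:00, 17:00-19:00.
Freya free: 09:00-17:30 (invert busy blocks within the working day).
Divya free: 08:30-12:30, 13:30-16:30, 17:00-18:30.
Jun free: 08:00-16:00 (invert busy blocks within the working day).
Kira free: 08:30-11:30, 14:30-17:00 (invert busy blocks within the working day).
Noa free: 08:00-11:30, 13:30-14:00, 14:30-18:30.
Carol ∩ Freya: 09:00-12:00, 14:30-16:00, 17:00-17:30.
Carol ∩ Freya ∩ Divya: 09:00-12:00, 14:30-16:00, 17:00-17:30.
Carol ∩ Freya ∩ Divya ∩ Jun: 09:00-12:00, 14:30-16:00.
Carol ∩ Freya ∩ Divya ∩ Jun ∩ Kira: 09:00-11:30, 14:30-16:00.
Carol ∩ Freya ∩ Divya ∩ Jun ∩ Kira ∩ Noa: 09:00-11:30, 14:30-16:00.
The first common window of at least 90 minutes is 09:00-11:30, so the earliest start is 09:00.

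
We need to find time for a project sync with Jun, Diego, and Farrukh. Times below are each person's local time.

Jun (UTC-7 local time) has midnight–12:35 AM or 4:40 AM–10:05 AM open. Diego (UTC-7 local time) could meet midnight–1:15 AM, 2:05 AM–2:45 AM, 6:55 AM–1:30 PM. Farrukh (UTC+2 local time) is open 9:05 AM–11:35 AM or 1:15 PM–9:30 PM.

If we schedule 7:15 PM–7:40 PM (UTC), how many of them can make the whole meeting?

Jun in UTC: 07:00-07:35, 11:40-17:05 (add 7h to convert from UTC-7).
Diego in UTC: 07:00-08:15, 09:05-09:45, 13:55-20:30 (add 7h to convert from UTC-7).
Farrukh in UTC: 07:05-09:35, 11:15-19:30 (subtract 2h to convert from UTC+2).
Diego can make the full 19:15-19:40 slot — that's 1.

1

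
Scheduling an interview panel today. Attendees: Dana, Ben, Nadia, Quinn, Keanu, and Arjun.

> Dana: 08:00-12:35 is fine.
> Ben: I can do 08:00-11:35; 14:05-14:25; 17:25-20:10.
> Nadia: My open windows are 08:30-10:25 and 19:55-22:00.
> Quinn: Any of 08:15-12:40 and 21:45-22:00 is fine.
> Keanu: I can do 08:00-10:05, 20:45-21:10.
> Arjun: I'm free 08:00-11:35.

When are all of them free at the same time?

08:30-10:05

Dana ∩ Ben: 08:00-11:35.
Dana ∩ Ben ∩ Nadia: 08:30-10:25.
Dana ∩ Ben ∩ Nadia ∩ Quinn: 08:30-10:25.
Dana ∩ Ben ∩ Nadia ∩ Quinn ∩ Keanu: 08:30-10:05.
Dana ∩ Ben ∩ Nadia ∩ Quinn ∩ Keanu ∩ Arjun: 08:30-10:05.
So the common availability across everyone is 08:30-10:05.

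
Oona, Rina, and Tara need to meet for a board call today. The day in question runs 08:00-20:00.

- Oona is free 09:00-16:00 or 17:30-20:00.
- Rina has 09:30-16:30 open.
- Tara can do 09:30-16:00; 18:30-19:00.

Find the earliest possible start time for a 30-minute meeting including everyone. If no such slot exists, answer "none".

Oona ∩ Rina: 09:30-16:00.
Oona ∩ Rina ∩ Tara: 09:30-16:00.
So the common availability across everyone is 09:30-16:00.
The first common window of at least 30 minutes is 09:30-16:00, so the earliest start is 09:30.

09:30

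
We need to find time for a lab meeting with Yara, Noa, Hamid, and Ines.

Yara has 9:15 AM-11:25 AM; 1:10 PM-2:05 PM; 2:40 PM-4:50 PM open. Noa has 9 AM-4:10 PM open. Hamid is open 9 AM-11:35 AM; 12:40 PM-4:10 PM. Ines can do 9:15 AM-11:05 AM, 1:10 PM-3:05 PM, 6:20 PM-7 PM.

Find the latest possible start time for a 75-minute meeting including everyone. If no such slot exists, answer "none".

09:50

Yara ∩ Noa: 09:15-11:25, 13:10-14:05, 14:40-16:10.
Yara ∩ Noa ∩ Hamid: 09:15-11:25, 13:10-14:05, 14:40-16:10.
Yara ∩ Noa ∩ Hamid ∩ Ines: 09:15-11:05, 13:10-14:05, 14:40-15:05.
So the common availability across everyone is 09:15-11:05, 13:10-14:05, 14:40-15:05.
The last common window of at least 75 minutes is 09:15-11:05; a 75-minute meeting can start as late as 09:50 and still end by 11:05.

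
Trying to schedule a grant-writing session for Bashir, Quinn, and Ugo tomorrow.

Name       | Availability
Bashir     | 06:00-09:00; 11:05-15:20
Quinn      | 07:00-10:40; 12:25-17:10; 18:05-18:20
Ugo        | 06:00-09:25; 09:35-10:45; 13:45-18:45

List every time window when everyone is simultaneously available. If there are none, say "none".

Bashir ∩ Quinn: 07:00-09:00, 12:25-15:20.
Bashir ∩ Quinn ∩ Ugo: 07:00-09:00, 13:45-15:20.

07:00-09:00, 13:45-15:20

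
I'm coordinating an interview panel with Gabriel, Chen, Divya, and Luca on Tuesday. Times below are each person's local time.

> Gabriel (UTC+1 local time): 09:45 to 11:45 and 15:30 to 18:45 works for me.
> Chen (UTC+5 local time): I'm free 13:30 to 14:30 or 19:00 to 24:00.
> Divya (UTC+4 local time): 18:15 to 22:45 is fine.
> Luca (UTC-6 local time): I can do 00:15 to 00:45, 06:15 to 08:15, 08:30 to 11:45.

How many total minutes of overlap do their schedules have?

195

Gabriel in UTC: 08:45-10:45, 14:30-17:45 (subtract 1h to convert from UTC+1).
Chen in UTC: 08:30-09:30, 14:00-19:00 (subtract 5h to convert from UTC+5).
Divya in UTC: 14:15-18:45 (subtract 4h to convert from UTC+4).
Luca in UTC: 06:15-06:45, 12:15-14:15, 14:30-17:45 (add 6h to convert from UTC-6).
Gabriel ∩ Chen: 08:45-09:30, 14:30-17:45.
Gabriel ∩ Chen ∩ Divya: 14:30-17:45.
Gabriel ∩ Chen ∩ Divya ∩ Luca: 14:30-17:45.
That's a single block of 195 minutes.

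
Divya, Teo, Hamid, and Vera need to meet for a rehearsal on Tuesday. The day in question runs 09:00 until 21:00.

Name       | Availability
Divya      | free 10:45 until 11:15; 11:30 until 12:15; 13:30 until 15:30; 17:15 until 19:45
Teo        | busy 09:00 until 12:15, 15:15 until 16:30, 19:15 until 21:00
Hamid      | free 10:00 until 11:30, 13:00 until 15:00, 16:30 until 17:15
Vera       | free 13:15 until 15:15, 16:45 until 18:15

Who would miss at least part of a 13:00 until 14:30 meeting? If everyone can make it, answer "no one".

Divya free: 10:45-11:15, 11:30-12:15, 13:30-15:30, 17:15-19:45.
Teo free: 12:15-15:15, 16:30-19:15 (invert busy blocks within the working day).
Hamid free: 10:00-11:30, 13:00-15:00, 16:30-17:15.
Vera free: 13:15-15:15, 16:45-18:15.
Divya: not fully free for 13:00-14:30. Teo: free for 13:00-14:30. Hamid: free for 13:00-14:30. Vera: not fully free for 13:00-14:30.

Divya, Vera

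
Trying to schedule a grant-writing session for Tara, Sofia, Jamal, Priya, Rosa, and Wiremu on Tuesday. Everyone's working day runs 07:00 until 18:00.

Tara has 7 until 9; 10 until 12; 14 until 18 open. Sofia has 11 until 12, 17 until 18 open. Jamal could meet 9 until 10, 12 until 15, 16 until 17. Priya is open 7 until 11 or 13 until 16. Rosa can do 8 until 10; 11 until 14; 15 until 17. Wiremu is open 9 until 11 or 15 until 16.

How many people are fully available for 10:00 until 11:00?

3

Tara, Priya, and Wiremu can make the full 10:00-11:00 slot — that's 3.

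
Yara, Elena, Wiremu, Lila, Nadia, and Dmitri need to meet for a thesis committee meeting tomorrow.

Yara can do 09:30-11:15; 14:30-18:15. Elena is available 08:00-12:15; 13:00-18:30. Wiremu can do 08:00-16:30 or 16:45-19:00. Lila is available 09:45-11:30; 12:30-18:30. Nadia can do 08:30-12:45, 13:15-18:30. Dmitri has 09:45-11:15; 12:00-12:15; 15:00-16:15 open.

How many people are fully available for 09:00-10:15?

Elena, Wiremu, and Nadia can make the full 09:00-10:15 slot — that's 3.

3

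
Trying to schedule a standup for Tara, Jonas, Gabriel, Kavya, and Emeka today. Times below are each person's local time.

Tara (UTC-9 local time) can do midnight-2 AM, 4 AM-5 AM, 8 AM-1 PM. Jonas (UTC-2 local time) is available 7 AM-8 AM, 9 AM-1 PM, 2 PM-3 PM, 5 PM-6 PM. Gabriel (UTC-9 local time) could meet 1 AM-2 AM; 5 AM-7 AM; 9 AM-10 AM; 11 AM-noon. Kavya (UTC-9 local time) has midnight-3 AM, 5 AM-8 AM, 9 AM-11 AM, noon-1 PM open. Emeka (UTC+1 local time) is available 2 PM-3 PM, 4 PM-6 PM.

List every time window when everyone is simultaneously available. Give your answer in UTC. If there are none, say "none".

Tara in UTC: 09:00-11:00, 13:00-14:00, 17:00-22:00 (add 9h to convert from UTC-9).
Jonas in UTC: 09:00-10:00, 11:00-15:00, 16:00-17:00, 19:00-20:00 (add 2h to convert from UTC-2).
Gabriel in UTC: 10:00-11:00, 14:00-16:00, 18:00-19:00, 20:00-21:00 (add 9h to convert from UTC-9).
Kavya in UTC: 09:00-12:00, 14:00-17:00, 18:00-20:00, 21:00-22:00 (add 9h to convert from UTC-9).
Emeka in UTC: 13:00-14:00, 15:00-17:00 (subtract 1h to convert from UTC+1).
Tara ∩ Jonas: 09:00-10:00, 13:00-14:00, 19:00-20:00.
Tara ∩ Jonas ∩ Gabriel: ∅.
Tara ∩ Jonas ∩ Gabriel ∩ Kavya: ∅.
Tara ∩ Jonas ∩ Gabriel ∩ Kavya ∩ Emeka: ∅.
There is no time when everyone is free.

none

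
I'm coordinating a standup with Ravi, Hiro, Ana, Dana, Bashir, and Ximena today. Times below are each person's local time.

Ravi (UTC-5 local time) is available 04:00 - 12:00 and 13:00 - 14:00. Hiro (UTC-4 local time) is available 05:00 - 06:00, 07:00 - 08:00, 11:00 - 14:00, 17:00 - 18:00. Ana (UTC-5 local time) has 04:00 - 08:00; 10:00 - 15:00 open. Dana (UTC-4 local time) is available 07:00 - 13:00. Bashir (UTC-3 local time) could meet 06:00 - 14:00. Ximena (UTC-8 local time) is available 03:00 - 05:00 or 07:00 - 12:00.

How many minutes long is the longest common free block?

Ravi in UTC: 09:00-17:00, 18:00-19:00 (add 5h to convert from UTC-5).
Hiro in UTC: 09:00-10:00, 11:00-12:00, 15:00-18:00, 21:00-22:00 (add 4h to convert from UTC-4).
Ana in UTC: 09:00-13:00, 15:00-20:00 (add 5h to convert from UTC-5).
Dana in UTC: 11:00-17:00 (add 4h to convert from UTC-4).
Bashir in UTC: 09:00-17:00 (add 3h to convert from UTC-3).
Ximena in UTC: 11:00-13:00, 15:00-20:00 (add 8h to convert from UTC-8).
Ravi ∩ Hiro: 09:00-10:00, 11:00-12:00, 15:00-17:00.
Ravi ∩ Hiro ∩ Ana: 09:00-10:00, 11:00-12:00, 15:00-17:00.
Ravi ∩ Hiro ∩ Ana ∩ Dana: 11:00-12:00, 15:00-17:00.
Ravi ∩ Hiro ∩ Ana ∩ Dana ∩ Bashir: 11:00-12:00, 15:00-17:00.
Ravi ∩ Hiro ∩ Ana ∩ Dana ∩ Bashir ∩ Ximena: 11:00-12:00, 15:00-17:00.
The longest is 15:00-17:00 at 120 minutes.

120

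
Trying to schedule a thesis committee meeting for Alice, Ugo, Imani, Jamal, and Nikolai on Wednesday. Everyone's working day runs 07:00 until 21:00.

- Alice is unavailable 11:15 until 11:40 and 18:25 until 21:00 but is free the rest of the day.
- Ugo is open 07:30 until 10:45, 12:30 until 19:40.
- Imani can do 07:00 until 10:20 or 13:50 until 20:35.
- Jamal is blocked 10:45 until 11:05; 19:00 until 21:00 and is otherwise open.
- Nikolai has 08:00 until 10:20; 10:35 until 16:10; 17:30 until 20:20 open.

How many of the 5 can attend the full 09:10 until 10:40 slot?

3

Alice free: 07:00-11:15, 11:40-18:25 (invert busy blocks within the working day).
Ugo free: 07:30-10:45, 12:30-19:40.
Imani free: 07:00-10:20, 13:50-20:35.
Jamal free: 07:00-10:45, 11:05-19:00 (invert busy blocks within the working day).
Nikolai free: 08:00-10:20, 10:35-16:10, 17:30-20:20.
Alice, Ugo, and Jamal can make the full 09:10-10:40 slot — that's 3.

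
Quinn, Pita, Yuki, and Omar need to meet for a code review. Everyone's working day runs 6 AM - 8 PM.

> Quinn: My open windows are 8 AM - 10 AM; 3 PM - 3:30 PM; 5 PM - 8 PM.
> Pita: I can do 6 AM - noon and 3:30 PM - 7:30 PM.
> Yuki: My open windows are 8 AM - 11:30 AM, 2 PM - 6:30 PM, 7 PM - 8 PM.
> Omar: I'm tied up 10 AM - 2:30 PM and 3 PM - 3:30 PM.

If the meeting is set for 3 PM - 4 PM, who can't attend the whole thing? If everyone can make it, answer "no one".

Omar, Pita, Quinn

Quinn free: 08:00-10:00, 15:00-15:30, 17:00-20:00.
Pita free: 06:00-12:00, 15:30-19:30.
Yuki free: 08:00-11:30, 14:00-18:30, 19:00-20:00.
Omar free: 06:00-10:00, 14:30-15:00, 15:30-20:00 (invert busy blocks within the working day).
Quinn: not fully free for 15:00-16:00. Pita: not fully free for 15:00-16:00. Yuki: free for 15:00-16:00. Omar: not fully free for 15:00-16:00.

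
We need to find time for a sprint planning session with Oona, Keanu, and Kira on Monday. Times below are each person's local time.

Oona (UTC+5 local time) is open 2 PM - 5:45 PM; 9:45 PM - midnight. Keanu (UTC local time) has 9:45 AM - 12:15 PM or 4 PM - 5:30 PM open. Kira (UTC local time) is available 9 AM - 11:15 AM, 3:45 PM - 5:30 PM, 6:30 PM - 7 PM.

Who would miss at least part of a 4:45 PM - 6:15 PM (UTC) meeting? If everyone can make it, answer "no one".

Keanu, Kira

Oona in UTC: 09:00-12:45, 16:45-19:00 (subtract 5h to convert from UTC+5).
Keanu in UTC: 09:45-12:15, 16:00-17:30.
Kira in UTC: 09:00-11:15, 15:45-17:30, 18:30-19:00.
Oona: free for 16:45-18:15. Keanu: not fully free for 16:45-18:15. Kira: not fully free for 16:45-18:15.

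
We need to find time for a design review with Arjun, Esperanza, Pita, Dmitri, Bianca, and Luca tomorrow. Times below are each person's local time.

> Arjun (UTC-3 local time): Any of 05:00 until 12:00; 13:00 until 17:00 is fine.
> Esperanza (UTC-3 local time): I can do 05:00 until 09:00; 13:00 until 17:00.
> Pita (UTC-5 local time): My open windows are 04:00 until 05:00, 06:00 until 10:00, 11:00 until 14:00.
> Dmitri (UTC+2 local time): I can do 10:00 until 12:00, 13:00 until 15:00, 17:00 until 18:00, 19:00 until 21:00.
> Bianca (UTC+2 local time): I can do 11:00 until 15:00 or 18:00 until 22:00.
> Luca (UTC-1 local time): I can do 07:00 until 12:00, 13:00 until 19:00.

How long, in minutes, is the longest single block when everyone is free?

Arjun in UTC: 08:00-15:00, 16:00-20:00 (add 3h to convert from UTC-3).
Esperanza in UTC: 08:00-12:00, 16:00-20:00 (add 3h to convert from UTC-3).
Pita in UTC: 09:00-10:00, 11:00-15:00, 16:00-19:00 (add 5h to convert from UTC-5).
Dmitri in UTC: 08:00-10:00, 11:00-13:00, 15:00-16:00, 17:00-19:00 (subtract 2h to convert from UTC+2).
Bianca in UTC: 09:00-13:00, 16:00-20:00 (subtract 2h to convert from UTC+2).
Luca in UTC: 08:00-13:00, 14:00-20:00 (add 1h to convert from UTC-1).
Arjun ∩ Esperanza: 08:00-12:00, 16:00-20:00.
Arjun ∩ Esperanza ∩ Pita: 09:00-10:00, 11:00-12:00, 16:00-19:00.
Arjun ∩ Esperanza ∩ Pita ∩ Dmitri: 09:00-10:00, 11:00-12:00, 17:00-19:00.
Arjun ∩ Esperanza ∩ Pita ∩ Dmitri ∩ Bianca: 09:00-10:00, 11:00-12:00, 17:00-19:00.
Arjun ∩ Esperanza ∩ Pita ∩ Dmitri ∩ Bianca ∩ Luca: 09:00-10:00, 11:00-12:00, 17:00-19:00.
The longest is 17:00-19:00 at 120 minutes.

120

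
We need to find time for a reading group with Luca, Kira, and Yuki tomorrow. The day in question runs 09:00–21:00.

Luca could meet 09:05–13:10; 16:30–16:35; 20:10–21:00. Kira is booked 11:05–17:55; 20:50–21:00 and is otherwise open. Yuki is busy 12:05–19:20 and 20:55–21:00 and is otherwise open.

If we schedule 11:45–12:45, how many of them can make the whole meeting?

Luca free: 09:05-13:10, 16:30-16:35, 20:10-21:00.
Kira free: 09:00-11:05, 17:55-20:50 (invert busy blocks within the working day).
Yuki free: 09:00-12:05, 19:20-20:55 (invert busy blocks within the working day).
Luca can make the full 11:45-12:45 slot — that's 1.

1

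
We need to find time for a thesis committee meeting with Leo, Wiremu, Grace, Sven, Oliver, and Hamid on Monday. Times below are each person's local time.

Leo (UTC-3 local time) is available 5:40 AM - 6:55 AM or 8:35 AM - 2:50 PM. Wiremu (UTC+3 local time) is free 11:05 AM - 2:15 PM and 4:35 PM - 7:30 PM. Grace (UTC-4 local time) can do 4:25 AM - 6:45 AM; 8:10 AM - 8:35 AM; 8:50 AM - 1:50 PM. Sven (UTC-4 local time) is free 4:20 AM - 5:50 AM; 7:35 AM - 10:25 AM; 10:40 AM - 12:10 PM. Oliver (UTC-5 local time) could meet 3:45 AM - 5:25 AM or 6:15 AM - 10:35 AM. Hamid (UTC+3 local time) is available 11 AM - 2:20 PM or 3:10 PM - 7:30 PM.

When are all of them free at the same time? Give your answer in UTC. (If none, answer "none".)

Leo in UTC: 08:40-09:55, 11:35-17:50 (add 3h to convert from UTC-3).
Wiremu in UTC: 08:05-11:15, 13:35-16:30 (subtract 3h to convert from UTC+3).
Grace in UTC: 08:25-10:45, 12:10-12:35, 12:50-17:50 (add 4h to convert from UTC-4).
Sven in UTC: 08:20-09:50, 11:35-14:25, 14:40-16:10 (add 4h to convert from UTC-4).
Oliver in UTC: 08:45-10:25, 11:15-15:35 (add 5h to convert from UTC-5).
Hamid in UTC: 08:00-11:20, 12:10-16:30 (subtract 3h to convert from UTC+3).
Leo ∩ Wiremu: 08:40-09:55, 13:35-16:30.
Leo ∩ Wiremu ∩ Grace: 08:40-09:55, 13:35-16:30.
Leo ∩ Wiremu ∩ Grace ∩ Sven: 08:40-09:50, 13:35-14:25, 14:40-16:10.
Leo ∩ Wiremu ∩ Grace ∩ Sven ∩ Oliver: 08:45-09:50, 13:35-14:25, 14:40-15:35.
Leo ∩ Wiremu ∩ Grace ∩ Sven ∩ Oliver ∩ Hamid: 08:45-09:50, 13:35-14:25, 14:40-15:35.
Those are the intersection windows.

08:45-09:50, 13:35-14:25, 14:40-15:35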